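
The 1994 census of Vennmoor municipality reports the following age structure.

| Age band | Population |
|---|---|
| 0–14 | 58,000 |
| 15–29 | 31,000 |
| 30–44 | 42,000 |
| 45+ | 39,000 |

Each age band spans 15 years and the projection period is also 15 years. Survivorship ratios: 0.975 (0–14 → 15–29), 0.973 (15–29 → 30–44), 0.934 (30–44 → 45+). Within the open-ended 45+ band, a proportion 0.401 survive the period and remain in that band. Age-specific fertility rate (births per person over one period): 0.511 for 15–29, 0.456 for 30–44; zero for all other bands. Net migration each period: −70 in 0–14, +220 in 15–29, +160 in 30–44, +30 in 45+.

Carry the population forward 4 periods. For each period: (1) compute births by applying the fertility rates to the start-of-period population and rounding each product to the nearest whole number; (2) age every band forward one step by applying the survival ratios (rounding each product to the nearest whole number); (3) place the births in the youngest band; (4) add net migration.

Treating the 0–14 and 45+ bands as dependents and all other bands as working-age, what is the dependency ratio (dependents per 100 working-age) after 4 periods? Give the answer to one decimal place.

116.9

Let group 1 be 0–14 through group 4 = 45+.
— Period 1 —
Births: 31000 * 0.511 = 15841, 42000 * 0.456 = 19152 → total 34993
Group 2: 58000 * 0.975 = 56550
Group 3: 31000 * 0.973 = 30163
Group 4: 42000 * 0.934 + 39000 * 0.401 = 39228 + 15639 = 54867
Net migration: Group 1 − 70 → 34923; Group 2 + 220 → 56770; Group 3 + 160 → 30323; Group 4 + 30 → 54897
Population now: 0–14=34923, 15–29=56770, 30–44=30323, 45+=54897
— Period 2 —
Births: 56770 * 0.511 = 29009, 30323 * 0.456 = 13827 → total 42836
Group 2: 34923 * 0.975 = 34050
Group 3: 56770 * 0.973 = 55237
Group 4: 30323 * 0.934 + 54897 * 0.401 = 28322 + 22014 = 50336
Net migration: Group 1 − 70 → 42766; Group 2 + 220 → 34270; Group 3 + 160 → 55397; Group 4 + 30 → 50366
Population now: 0–14=42766, 15–29=34270, 30–44=55397, 45+=50366
— Period 3 —
Births: 34270 * 0.511 = 17512, 55397 * 0.456 = 25261 → total 42773
Group 2: 42766 * 0.975 = 41697
Group 3: 34270 * 0.973 = 33345
Group 4: 55397 * 0.934 + 50366 * 0.401 = 51741 + 20197 = 71938
Net migration: Group 1 − 70 → 42703; Group 2 + 220 → 41917; Group 3 + 160 → 33505; Group 4 + 30 → 71968
Population now: 0–14=42703, 15–29=41917, 30–44=33505, 45+=71968
— Period 4 —
Births: 41917 * 0.511 = 21420, 33505 * 0.456 = 15278 → total 36698
Group 2: 42703 * 0.975 = 41635
Group 3: 41917 * 0.973 = 40785
Group 4: 33505 * 0.934 + 71968 * 0.401 = 31294 + 28859 = 60153
Net migration: Group 1 − 70 → 36628; Group 2 + 220 → 41855; Group 3 + 160 → 40945; Group 4 + 30 → 60183
Population now: 0–14=36628, 15–29=41855, 30–44=40945, 45+=60183
Dependents (band 0–14 + band 45+) = 36628 + 60183 = 96811; working-age = 82800; ratio = 96811/82800 × 100 = 116.9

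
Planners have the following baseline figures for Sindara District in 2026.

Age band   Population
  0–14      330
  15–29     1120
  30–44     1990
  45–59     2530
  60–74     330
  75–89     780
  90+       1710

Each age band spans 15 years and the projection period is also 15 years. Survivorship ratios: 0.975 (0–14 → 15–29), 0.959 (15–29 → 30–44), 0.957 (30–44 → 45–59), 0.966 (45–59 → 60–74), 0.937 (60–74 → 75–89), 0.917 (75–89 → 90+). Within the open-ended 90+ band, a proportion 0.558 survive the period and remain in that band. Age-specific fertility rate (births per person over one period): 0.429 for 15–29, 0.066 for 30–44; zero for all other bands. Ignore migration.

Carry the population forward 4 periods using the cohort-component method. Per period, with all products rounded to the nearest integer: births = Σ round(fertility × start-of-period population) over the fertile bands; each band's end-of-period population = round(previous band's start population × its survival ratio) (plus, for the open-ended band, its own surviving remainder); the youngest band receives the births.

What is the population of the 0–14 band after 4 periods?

126

Numbering the groups 1..7 from youngest to oldest:
[period 1]
Births: 1120 × 0.429 = 480  |  1990 × 0.066 = 131 → total 611
Group 2: 330 × 0.975 = 322
Group 3: 1120 × 0.959 = 1074
Group 4: 1990 × 0.957 = 1904
Group 5: 2530 × 0.966 = 2444
Group 6: 330 × 0.937 = 309
Group 7: 780 × 0.917 + 1710 × 0.558 = 715 + 954 = 1669
Population now: 0–14=611, 15–29=322, 30–44=1074, 45–59=1904, 60–74=2444, 75–89=309, 90+=1669
[period 2]
Births: 322 × 0.429 = 138  |  1074 × 0.066 = 71 → total 209
Group 2: 611 × 0.975 = 596
Group 3: 322 × 0.959 = 309
Group 4: 1074 × 0.957 = 1028
Group 5: 1904 × 0.966 = 1839
Group 6: 2444 × 0.937 = 2290
Group 7: 309 × 0.917 + 1669 × 0.558 = 283 + 931 = 1214
Population now: 0–14=209, 15–29=596, 30–44=309, 45–59=1028, 60–74=1839, 75–89=2290, 90+=1214
[period 3]
Births: 596 × 0.429 = 256  |  309 × 0.066 = 20 → total 276
Group 2: 209 × 0.975 = 204
Group 3: 596 × 0.959 = 572
Group 4: 309 × 0.957 = 296
Group 5: 1028 × 0.966 = 993
Group 6: 1839 × 0.937 = 1723
Group 7: 2290 × 0.917 + 1214 × 0.558 = 2100 + 677 = 2777
Population now: 0–14=276, 15–29=204, 30–44=572, 45–59=296, 60–74=993, 75–89=1723, 90+=2777
[period 4]
Births: 204 × 0.429 = 88  |  572 × 0.066 = 38 → total 126
Group 2: 276 × 0.975 = 269
Group 3: 204 × 0.959 = 196
Group 4: 572 × 0.957 = 547
Group 5: 296 × 0.966 = 286
Group 6: 993 × 0.937 = 930
Group 7: 1723 × 0.917 + 2777 × 0.558 = 1580 + 1550 = 3130
Population now: 0–14=126, 15–29=269, 30–44=196, 45–59=547, 60–74=286, 75–89=930, 90+=3130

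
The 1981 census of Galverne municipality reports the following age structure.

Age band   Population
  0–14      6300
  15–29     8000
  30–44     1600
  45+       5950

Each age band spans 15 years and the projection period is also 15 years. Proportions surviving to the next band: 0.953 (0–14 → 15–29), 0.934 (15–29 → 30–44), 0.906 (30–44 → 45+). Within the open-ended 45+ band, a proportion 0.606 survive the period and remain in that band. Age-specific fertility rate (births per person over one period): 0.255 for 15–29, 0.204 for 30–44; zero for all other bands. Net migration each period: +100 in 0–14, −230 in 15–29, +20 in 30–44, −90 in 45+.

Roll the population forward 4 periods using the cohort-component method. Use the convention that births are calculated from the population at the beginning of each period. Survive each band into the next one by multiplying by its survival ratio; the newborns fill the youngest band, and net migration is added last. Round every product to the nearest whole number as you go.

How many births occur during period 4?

Period 1.
Births: 8000 * 0.255 = 2040  |  1600 * 0.204 = 326 → total 2366
15–29: 6300 * 0.953 = 6004
30–44: 8000 * 0.934 = 7472
45+: 1600 * 0.906 + 5950 * 0.606 = 1450 + 3606 = 5056
Net migration: 0–14 + 100 → 2466; 15–29 − 230 → 5774; 30–44 + 20 → 7492; 45+ − 90 → 4966
End of period: [2466, 5774, 7492, 4966]
Period 2.
Births: 5774 * 0.255 = 1472  |  7492 * 0.204 = 1528 → total 3000
15–29: 2466 * 0.953 = 2350
30–44: 5774 * 0.934 = 5393
45+: 7492 * 0.906 + 4966 * 0.606 = 6788 + 3009 = 9797
Net migration: 0–14 + 100 → 3100; 15–29 − 230 → 2120; 30–44 + 20 → 5413; 45+ − 90 → 9707
End of period: [3100, 2120, 5413, 9707]
Period 3.
Births: 2120 * 0.255 = 541  |  5413 * 0.204 = 1104 → total 1645
15–29: 3100 * 0.953 = 2954
30–44: 2120 * 0.934 = 1980
45+: 5413 * 0.906 + 9707 * 0.606 = 4904 + 5882 = 10786
Net migration: 0–14 + 100 → 1745; 15–29 − 230 → 2724; 30–44 + 20 → 2000; 45+ − 90 → 10696
End of period: [1745, 2724, 2000, 10696]
Period 4.
Births: 2724 * 0.255 = 695  |  2000 * 0.204 = 408 → total 1103
15–29: 1745 * 0.953 = 1663
30–44: 2724 * 0.934 = 2544
45+: 2000 * 0.906 + 10696 * 0.606 = 1812 + 6482 = 8294
Net migration: 0–14 + 100 → 1203; 15–29 − 230 → 1433; 30–44 + 20 → 2564; 45+ − 90 → 8204
End of period: [1203, 1433, 2564, 8204]

1103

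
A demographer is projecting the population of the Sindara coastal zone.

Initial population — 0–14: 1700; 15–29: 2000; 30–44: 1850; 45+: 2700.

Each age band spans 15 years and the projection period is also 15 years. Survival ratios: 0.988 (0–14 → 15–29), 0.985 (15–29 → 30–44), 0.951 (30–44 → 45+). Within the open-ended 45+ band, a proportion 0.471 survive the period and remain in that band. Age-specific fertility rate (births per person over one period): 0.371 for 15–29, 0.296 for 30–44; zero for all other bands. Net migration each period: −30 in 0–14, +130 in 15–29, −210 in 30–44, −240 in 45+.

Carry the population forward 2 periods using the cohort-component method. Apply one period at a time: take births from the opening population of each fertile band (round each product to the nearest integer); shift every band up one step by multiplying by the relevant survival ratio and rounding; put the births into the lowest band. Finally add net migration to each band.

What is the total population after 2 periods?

6860

Period 1.
Births: 2000 × 0.371 = 742  |  1850 × 0.296 = 548 → 1290
15–29: 1700 × 0.988 = 1680
30–44: 2000 × 0.985 = 1970
45+: 1850 × 0.951 + 2700 × 0.471 = 1759 + 1272 = 3031
Net migration: 0–14 − 30 → 1260; 15–29 + 130 → 1810; 30–44 − 210 → 1760; 45+ − 240 → 2791
→ [1260, 1810, 1760, 2791]
Period 2.
Births: 1810 × 0.371 = 672  |  1760 × 0.296 = 521 → 1193
15–29: 1260 × 0.988 = 1245
30–44: 1810 × 0.985 = 1783
45+: 1760 × 0.951 + 2791 × 0.471 = 1674 + 1315 = 2989
Net migration: 0–14 − 30 → 1163; 15–29 + 130 → 1375; 30–44 − 210 → 1573; 45+ − 240 → 2749
→ [1163, 1375, 1573, 2749]
Total after period 2: 1163 + 1375 + 1573 + 2749 = 6860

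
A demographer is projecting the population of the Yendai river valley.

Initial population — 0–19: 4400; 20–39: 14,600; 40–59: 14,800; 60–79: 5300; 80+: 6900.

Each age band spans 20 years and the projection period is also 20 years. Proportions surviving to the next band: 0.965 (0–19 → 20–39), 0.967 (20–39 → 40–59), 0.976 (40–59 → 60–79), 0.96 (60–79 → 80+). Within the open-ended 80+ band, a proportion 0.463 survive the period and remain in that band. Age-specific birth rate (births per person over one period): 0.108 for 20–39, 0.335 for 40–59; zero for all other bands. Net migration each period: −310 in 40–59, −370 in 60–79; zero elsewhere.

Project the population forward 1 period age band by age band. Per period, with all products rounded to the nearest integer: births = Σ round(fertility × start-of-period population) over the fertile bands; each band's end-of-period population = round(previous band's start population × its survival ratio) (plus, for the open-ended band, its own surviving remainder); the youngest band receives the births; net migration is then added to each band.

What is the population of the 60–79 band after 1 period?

Period 1.
Births: 14600 * 0.108 = 1577, 14800 * 0.335 = 4958 → total 6535
20–39: 4400 * 0.965 = 4246
40–59: 14600 * 0.967 = 14118
60–79: 14800 * 0.976 = 14445
80+: 5300 * 0.96 + 6900 * 0.463 = 5088 + 3195 = 8283
Net migration: 40–59 − 310 → 13808; 60–79 − 370 → 14075
Population now: 0–19=6535, 20–39=4246, 40–59=13808, 60–79=14075, 80+=8283

14075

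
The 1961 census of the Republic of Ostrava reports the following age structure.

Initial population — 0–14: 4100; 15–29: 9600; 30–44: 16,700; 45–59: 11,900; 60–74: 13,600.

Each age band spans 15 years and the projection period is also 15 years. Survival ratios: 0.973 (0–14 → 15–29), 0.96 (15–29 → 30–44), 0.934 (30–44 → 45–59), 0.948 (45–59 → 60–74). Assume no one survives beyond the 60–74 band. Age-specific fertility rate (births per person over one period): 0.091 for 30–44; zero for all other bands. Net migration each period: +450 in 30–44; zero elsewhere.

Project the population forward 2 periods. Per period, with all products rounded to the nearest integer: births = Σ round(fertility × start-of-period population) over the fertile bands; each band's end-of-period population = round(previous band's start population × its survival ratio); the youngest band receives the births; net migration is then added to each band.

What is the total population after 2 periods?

30453

Period 1.
Births: 16700 × 0.091 = 1520
15–29: 4100 × 0.973 = 3989
30–44: 9600 × 0.96 = 9216
45–59: 16700 × 0.934 = 15598
60–74: 11900 × 0.948 = 11281
Net migration: 30–44 + 450 → 9666
Population now: 0–14=1520, 15–29=3989, 30–44=9666, 45–59=15598, 60–74=11281
Period 2.
Births: 9666 × 0.091 = 880
15–29: 1520 × 0.973 = 1479
30–44: 3989 × 0.96 = 3829
45–59: 9666 × 0.934 = 9028
60–74: 15598 × 0.948 = 14787
Net migration: 30–44 + 450 → 4279
Population now: 0–14=880, 15–29=1479, 30–44=4279, 45–59=9028, 60–74=14787
Total after period 2: 880 + 1479 + 4279 + 9028 + 14787 = 30453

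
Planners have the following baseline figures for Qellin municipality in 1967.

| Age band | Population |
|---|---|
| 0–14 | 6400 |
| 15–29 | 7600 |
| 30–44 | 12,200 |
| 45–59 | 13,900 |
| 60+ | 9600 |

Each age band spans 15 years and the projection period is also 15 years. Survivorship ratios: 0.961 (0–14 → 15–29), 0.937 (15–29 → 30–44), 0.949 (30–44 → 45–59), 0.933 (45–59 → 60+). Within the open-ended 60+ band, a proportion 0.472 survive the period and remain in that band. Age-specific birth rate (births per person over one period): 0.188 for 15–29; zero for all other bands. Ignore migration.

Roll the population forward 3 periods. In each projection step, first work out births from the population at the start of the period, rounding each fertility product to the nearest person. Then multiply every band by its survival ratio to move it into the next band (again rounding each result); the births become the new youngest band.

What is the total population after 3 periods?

23427

Numbering the groups 1..5 from youngest to oldest:
Period 1.
Births: 7600 * 0.188 = 1429
Group 2: 6400 * 0.961 = 6150
Group 3: 7600 * 0.937 = 7121
Group 4: 12200 * 0.949 = 11578
Group 5: 13900 * 0.933 + 9600 * 0.472 = 12969 + 4531 = 17500
Giving 1429 / 6150 / 7121 / 11578 / 17500.
Period 2.
Births: 6150 * 0.188 = 1156
Group 2: 1429 * 0.961 = 1373
Group 3: 6150 * 0.937 = 5763
Group 4: 7121 * 0.949 = 6758
Group 5: 11578 * 0.933 + 17500 * 0.472 = 10802 + 8260 = 19062
Giving 1156 / 1373 / 5763 / 6758 / 19062.
Period 3.
Births: 1373 * 0.188 = 258
Group 2: 1156 * 0.961 = 1111
Group 3: 1373 * 0.937 = 1287
Group 4: 5763 * 0.949 = 5469
Group 5: 6758 * 0.933 + 19062 * 0.472 = 6305 + 8997 = 15302
Giving 258 / 1111 / 1287 / 5469 / 15302.
Total after period 3: 258 + 1111 + 1287 + 5469 + 15302 = 23427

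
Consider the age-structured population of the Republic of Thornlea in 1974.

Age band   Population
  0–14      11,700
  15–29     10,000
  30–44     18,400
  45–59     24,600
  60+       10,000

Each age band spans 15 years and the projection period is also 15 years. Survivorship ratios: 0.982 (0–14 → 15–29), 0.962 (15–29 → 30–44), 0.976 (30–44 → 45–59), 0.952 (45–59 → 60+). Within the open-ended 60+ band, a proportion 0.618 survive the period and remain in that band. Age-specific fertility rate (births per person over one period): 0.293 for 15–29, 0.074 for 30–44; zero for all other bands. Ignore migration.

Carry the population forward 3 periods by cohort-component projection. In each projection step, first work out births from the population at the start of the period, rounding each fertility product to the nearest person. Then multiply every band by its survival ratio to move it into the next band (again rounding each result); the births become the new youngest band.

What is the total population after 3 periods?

Call the groups 1 to 5, youngest first.
[period 1]
Births: 10000 × 0.293 = 2930  |  18400 × 0.074 = 1362 — total 4292
Group 2: 11700 × 0.982 = 11489
Group 3: 10000 × 0.962 = 9620
Group 4: 18400 × 0.976 = 17958
Group 5: 24600 × 0.952 + 10000 × 0.618 = 23419 + 6180 = 29599
End of period: [4292, 11489, 9620, 17958, 29599]
[period 2]
Births: 11489 × 0.293 = 3366  |  9620 × 0.074 = 712 — total 4078
Group 2: 4292 × 0.982 = 4215
Group 3: 11489 × 0.962 = 11052
Group 4: 9620 × 0.976 = 9389
Group 5: 17958 × 0.952 + 29599 × 0.618 = 17096 + 18292 = 35388
End of period: [4078, 4215, 11052, 9389, 35388]
[period 3]
Births: 4215 × 0.293 = 1235  |  11052 × 0.074 = 818 — total 2053
Group 2: 4078 × 0.982 = 4005
Group 3: 4215 × 0.962 = 4055
Group 4: 11052 × 0.976 = 10787
Group 5: 9389 × 0.952 + 35388 × 0.618 = 8938 + 21870 = 30808
End of period: [2053, 4005, 4055, 10787, 30808]
Total after period 3: 2053 + 4005 + 4055 + 10787 + 30808 = 51708

51708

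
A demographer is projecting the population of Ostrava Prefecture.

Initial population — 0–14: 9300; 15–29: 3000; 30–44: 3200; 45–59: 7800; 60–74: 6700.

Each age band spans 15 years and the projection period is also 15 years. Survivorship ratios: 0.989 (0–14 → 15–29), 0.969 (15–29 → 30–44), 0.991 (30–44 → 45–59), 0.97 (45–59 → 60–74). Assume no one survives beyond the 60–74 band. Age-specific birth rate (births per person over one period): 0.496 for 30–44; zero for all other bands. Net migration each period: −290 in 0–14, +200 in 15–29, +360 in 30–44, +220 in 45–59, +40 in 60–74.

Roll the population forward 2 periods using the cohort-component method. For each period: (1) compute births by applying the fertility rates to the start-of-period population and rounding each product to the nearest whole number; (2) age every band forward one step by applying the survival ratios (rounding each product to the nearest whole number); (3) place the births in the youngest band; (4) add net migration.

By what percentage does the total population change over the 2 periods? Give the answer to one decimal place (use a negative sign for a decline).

Let band 1 be 0–14 through band 5 = 60–74.
[period 1]
Births: 3200 * 0.496 = 1587
Band 2: 9300 * 0.989 = 9198
Band 3: 3000 * 0.969 = 2907
Band 4: 3200 * 0.991 = 3171
Band 5: 7800 * 0.97 = 7566
Net migration: Band 1 − 290 → 1297; Band 2 + 200 → 9398; Band 3 + 360 → 3267; Band 4 + 220 → 3391; Band 5 + 40 → 7606
→ [1297, 9398, 3267, 3391, 7606]
[period 2]
Births: 3267 * 0.496 = 1620
Band 2: 1297 * 0.989 = 1283
Band 3: 9398 * 0.969 = 9107
Band 4: 3267 * 0.991 = 3238
Band 5: 3391 * 0.97 = 3289
Net migration: Band 1 − 290 → 1330; Band 2 + 200 → 1483; Band 3 + 360 → 9467; Band 4 + 220 → 3458; Band 5 + 40 → 3329
→ [1330, 1483, 9467, 3458, 3329]
Total: 30000 → 19067; change = -10933; percentage change = -36.4%

-36.4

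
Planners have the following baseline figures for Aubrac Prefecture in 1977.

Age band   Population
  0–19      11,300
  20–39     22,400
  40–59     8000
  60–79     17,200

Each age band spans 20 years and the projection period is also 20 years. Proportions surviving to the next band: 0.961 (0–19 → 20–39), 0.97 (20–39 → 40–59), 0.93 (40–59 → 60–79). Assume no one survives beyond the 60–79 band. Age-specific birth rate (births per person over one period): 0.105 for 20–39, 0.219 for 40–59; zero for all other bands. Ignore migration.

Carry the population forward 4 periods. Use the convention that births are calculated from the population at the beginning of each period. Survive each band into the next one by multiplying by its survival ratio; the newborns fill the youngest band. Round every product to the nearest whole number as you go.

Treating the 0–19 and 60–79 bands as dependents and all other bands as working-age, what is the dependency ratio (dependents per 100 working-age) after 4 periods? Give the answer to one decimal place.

61.5

(Groups numbered youngest = 1 to oldest = 4.)
— Period 1 —
Births: 22400 × 0.105 = 2352 ; 8000 × 0.219 = 1752 — total 4104
Group 2: 11300 × 0.961 = 10859
Group 3: 22400 × 0.97 = 21728
Group 4: 8000 × 0.93 = 7440
Population now: 0–19=4104, 20–39=10859, 40–59=21728, 60–79=7440
— Period 2 —
Births: 10859 × 0.105 = 1140 ; 21728 × 0.219 = 4758 — total 5898
Group 2: 4104 × 0.961 = 3944
Group 3: 10859 × 0.97 = 10533
Group 4: 21728 × 0.93 = 20207
Population now: 0–19=5898, 20–39=3944, 40–59=10533, 60–79=20207
— Period 3 —
Births: 3944 × 0.105 = 414 ; 10533 × 0.219 = 2307 — total 2721
Group 2: 5898 × 0.961 = 5668
Group 3: 3944 × 0.97 = 3826
Group 4: 10533 × 0.93 = 9796
Population now: 0–19=2721, 20–39=5668, 40–59=3826, 60–79=9796
— Period 4 —
Births: 5668 × 0.105 = 595 ; 3826 × 0.219 = 838 — total 1433
Group 2: 2721 × 0.961 = 2615
Group 3: 5668 × 0.97 = 5498
Group 4: 3826 × 0.93 = 3558
Population now: 0–19=1433, 20–39=2615, 40–59=5498, 60–79=3558
Dependents (band 0–19 + band 60–79) = 1433 + 3558 = 4991; working-age = 8113; ratio = 4991/8113 × 100 = 61.5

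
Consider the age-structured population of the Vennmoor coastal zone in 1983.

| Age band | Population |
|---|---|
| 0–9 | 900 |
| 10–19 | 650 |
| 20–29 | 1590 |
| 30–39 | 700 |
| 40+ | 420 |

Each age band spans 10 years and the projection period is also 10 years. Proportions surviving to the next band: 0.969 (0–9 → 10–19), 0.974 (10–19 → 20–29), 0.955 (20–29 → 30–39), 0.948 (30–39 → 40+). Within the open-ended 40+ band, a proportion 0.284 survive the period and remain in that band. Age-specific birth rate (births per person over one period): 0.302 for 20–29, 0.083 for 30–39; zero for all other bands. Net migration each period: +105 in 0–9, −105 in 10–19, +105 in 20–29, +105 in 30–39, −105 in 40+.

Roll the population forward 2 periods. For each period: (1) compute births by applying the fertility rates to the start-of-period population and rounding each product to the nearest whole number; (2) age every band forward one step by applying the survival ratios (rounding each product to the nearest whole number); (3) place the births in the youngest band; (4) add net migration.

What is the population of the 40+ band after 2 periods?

1627

Call the groups 1 to 5, youngest first.
[period 1]
Births: 1590 * 0.302 = 480 ; 700 * 0.083 = 58 ⇒ total 538
Group 2: 900 * 0.969 = 872
Group 3: 650 * 0.974 = 633
Group 4: 1590 * 0.955 = 1518
Group 5: 700 * 0.948 + 420 * 0.284 = 664 + 119 = 783
Net migration: Group 1 + 105 → 643; Group 2 − 105 → 767; Group 3 + 105 → 738; Group 4 + 105 → 1623; Group 5 − 105 → 678
Population now: 0–9=643, 10–19=767, 20–29=738, 30–39=1623, 40+=678
[period 2]
Births: 738 * 0.302 = 223 ; 1623 * 0.083 = 135 ⇒ total 358
Group 2: 643 * 0.969 = 623
Group 3: 767 * 0.974 = 747
Group 4: 738 * 0.955 = 705
Group 5: 1623 * 0.948 + 678 * 0.284 = 1539 + 193 = 1732
Net migration: Group 1 + 105 → 463; Group 2 − 105 → 518; Group 3 + 105 → 852; Group 4 + 105 → 810; Group 5 − 105 → 1627
Population now: 0–9=463, 10–19=518, 20–29=852, 30–39=810, 40+=1627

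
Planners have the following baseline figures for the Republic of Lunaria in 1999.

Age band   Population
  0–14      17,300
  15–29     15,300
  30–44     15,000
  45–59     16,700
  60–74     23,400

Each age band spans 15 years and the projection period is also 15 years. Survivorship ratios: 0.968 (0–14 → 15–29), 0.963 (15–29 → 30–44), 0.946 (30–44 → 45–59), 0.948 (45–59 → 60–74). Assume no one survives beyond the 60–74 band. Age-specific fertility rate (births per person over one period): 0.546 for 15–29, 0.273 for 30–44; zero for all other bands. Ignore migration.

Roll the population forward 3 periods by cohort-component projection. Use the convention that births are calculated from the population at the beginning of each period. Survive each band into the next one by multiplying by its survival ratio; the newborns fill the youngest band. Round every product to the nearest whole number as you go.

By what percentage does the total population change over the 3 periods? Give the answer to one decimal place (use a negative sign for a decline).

— Period 1 —
Births: 15300 * 0.546 = 8354 ; 15000 * 0.273 = 4095 → total 12449
15–29: 17300 * 0.968 = 16746
30–44: 15300 * 0.963 = 14734
45–59: 15000 * 0.946 = 14190
60–74: 16700 * 0.948 = 15832
→ [12449, 16746, 14734, 14190, 15832]
— Period 2 —
Births: 16746 * 0.546 = 9143 ; 14734 * 0.273 = 4022 → total 13165
15–29: 12449 * 0.968 = 12051
30–44: 16746 * 0.963 = 16126
45–59: 14734 * 0.946 = 13938
60–74: 14190 * 0.948 = 13452
→ [13165, 12051, 16126, 13938, 13452]
— Period 3 —
Births: 12051 * 0.546 = 6580 ; 16126 * 0.273 = 4402 → total 10982
15–29: 13165 * 0.968 = 12744
30–44: 12051 * 0.963 = 11605
45–59: 16126 * 0.946 = 15255
60–74: 13938 * 0.948 = 13213
→ [10982, 12744, 11605, 15255, 13213]
Total: 87700 → 63799; change = -23901; percentage change = -27.3%

-27.3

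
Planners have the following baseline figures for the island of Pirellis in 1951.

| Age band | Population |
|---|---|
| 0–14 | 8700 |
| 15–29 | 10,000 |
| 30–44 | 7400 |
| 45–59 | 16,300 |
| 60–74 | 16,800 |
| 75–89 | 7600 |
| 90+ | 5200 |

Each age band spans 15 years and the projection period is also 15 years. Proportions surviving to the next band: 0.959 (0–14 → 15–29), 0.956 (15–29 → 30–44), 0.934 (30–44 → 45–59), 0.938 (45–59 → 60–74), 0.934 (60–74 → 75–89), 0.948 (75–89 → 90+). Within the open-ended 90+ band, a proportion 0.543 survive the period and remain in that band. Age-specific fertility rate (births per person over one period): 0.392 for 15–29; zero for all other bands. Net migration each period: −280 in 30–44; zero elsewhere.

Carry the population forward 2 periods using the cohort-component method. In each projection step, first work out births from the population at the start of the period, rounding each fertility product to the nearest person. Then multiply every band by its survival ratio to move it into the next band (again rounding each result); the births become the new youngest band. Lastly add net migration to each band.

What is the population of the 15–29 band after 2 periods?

3759

Call the groups 1 to 7, youngest first.
Period 1:
Births: 10000 * 0.392 = 3920
Group 2: 8700 * 0.959 = 8343
Group 3: 10000 * 0.956 = 9560
Group 4: 7400 * 0.934 = 6912
Group 5: 16300 * 0.938 = 15289
Group 6: 16800 * 0.934 = 15691
Group 7: 7600 * 0.948 + 5200 * 0.543 = 7205 + 2824 = 10029
Net migration: Group 3 − 280 → 9280
Population now: 0–14=3920, 15–29=8343, 30–44=9280, 45–59=6912, 60–74=15289, 75–89=15691, 90+=10029
Period 2:
Births: 8343 * 0.392 = 3270
Group 2: 3920 * 0.959 = 3759
Group 3: 8343 * 0.956 = 7976
Group 4: 9280 * 0.934 = 8668
Group 5: 6912 * 0.938 = 6483
Group 6: 15289 * 0.934 = 14280
Group 7: 15691 * 0.948 + 10029 * 0.543 = 14875 + 5446 = 20321
Net migration: Group 3 − 280 → 7696
Population now: 0–14=3270, 15–29=3759, 30–44=7696, 45–59=8668, 60–74=6483, 75–89=14280, 90+=20321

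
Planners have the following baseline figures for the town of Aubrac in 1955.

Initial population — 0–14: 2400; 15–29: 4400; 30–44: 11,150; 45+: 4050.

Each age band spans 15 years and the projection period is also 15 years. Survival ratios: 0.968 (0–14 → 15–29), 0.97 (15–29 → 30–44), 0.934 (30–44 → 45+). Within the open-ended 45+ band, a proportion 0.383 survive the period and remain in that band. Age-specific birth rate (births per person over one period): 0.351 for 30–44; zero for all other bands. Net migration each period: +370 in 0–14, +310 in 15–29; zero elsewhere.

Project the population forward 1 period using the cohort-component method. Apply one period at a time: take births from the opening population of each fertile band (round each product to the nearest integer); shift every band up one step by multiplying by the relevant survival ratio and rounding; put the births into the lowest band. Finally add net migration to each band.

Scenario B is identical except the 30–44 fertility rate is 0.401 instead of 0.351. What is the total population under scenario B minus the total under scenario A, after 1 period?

Numbering the groups 1..4 from youngest to oldest:
After projecting period 1:
Births: 11150 × 0.351 = 3914
Group 2: 2400 × 0.968 = 2323
Group 3: 4400 × 0.97 = 4268
Group 4: 11150 × 0.934 + 4050 × 0.383 = 10414 + 1551 = 11965
Net migration: Group 1 + 370 → 4284; Group 2 + 310 → 2633
End of period: [4284, 2633, 4268, 11965]
Scenario A total after 1 period: 23150
Scenario B projection —
After projecting period 1:
Births: 11150 × 0.401 = 4471
Group 2: 2400 × 0.968 = 2323
Group 3: 4400 × 0.97 = 4268
Group 4: 11150 × 0.934 + 4050 × 0.383 = 10414 + 1551 = 11965
Net migration: Group 1 + 370 → 4841; Group 2 + 310 → 2633
End of period: [4841, 2633, 4268, 11965]
Scenario B total after 1 period: 23707
Difference B − A = 23707 − 23150 = 557

557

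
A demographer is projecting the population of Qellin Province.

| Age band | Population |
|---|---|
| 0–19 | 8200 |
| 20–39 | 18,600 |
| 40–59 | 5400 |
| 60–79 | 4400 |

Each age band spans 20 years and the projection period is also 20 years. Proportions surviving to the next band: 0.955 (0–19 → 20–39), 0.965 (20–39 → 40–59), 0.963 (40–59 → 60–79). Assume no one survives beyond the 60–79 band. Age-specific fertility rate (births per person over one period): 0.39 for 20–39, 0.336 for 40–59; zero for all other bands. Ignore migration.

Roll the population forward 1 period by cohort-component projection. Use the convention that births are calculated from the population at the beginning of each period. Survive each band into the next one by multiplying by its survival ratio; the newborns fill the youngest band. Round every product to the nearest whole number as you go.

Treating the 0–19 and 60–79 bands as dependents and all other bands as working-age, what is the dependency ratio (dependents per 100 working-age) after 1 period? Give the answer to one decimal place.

Numbering the bands 1..4 from youngest to oldest:
— Period 1 —
Births: 18600 × 0.39 = 7254, 5400 × 0.336 = 1814 → total 9068
Band 2: 8200 × 0.955 = 7831
Band 3: 18600 × 0.965 = 17949
Band 4: 5400 × 0.963 = 5200
Giving 9068 / 7831 / 17949 / 5200.
Dependents (band 0–19 + band 60–79) = 9068 + 5200 = 14268; working-age = 25780; ratio = 14268/25780 × 100 = 55.3

55.3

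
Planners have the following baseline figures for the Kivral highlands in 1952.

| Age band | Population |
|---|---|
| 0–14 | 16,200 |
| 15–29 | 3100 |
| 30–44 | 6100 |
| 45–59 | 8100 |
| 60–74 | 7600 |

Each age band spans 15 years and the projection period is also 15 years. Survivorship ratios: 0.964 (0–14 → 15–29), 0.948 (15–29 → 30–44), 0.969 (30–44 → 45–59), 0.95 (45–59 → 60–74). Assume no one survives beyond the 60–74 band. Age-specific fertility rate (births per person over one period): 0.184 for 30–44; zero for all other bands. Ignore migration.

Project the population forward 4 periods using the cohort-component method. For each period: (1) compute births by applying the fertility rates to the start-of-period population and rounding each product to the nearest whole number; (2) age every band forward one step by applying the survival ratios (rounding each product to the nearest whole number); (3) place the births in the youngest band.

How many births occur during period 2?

541

Let group 1 be 0–14 through group 5 = 60–74.
Period 1.
Births: 6100 × 0.184 = 1122
Group 2: 16200 × 0.964 = 15617
Group 3: 3100 × 0.948 = 2939
Group 4: 6100 × 0.969 = 5911
Group 5: 8100 × 0.95 = 7695
Population now: 0–14=1122, 15–29=15617, 30–44=2939, 45–59=5911, 60–74=7695
Period 2.
Births: 2939 × 0.184 = 541
Group 2: 1122 × 0.964 = 1082
Group 3: 15617 × 0.948 = 14805
Group 4: 2939 × 0.969 = 2848
Group 5: 5911 × 0.95 = 5615
Population now: 0–14=541, 15–29=1082, 30–44=14805, 45–59=2848, 60–74=5615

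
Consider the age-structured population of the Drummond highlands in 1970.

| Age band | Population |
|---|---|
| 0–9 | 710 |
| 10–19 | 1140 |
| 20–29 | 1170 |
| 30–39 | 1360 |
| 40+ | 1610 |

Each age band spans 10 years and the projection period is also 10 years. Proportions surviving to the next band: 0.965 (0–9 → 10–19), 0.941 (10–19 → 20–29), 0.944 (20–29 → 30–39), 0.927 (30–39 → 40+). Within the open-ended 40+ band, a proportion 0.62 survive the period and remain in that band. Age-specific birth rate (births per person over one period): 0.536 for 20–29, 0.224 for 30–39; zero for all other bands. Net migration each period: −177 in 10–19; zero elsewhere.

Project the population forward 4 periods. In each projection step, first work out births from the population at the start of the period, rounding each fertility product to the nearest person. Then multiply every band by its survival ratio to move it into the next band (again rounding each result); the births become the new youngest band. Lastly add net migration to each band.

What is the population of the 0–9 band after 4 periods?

Call the groups 1 to 5, youngest first.
After projecting period 1:
Births: 1170 * 0.536 = 627  |  1360 * 0.224 = 305 → total 932
Group 2: 710 * 0.965 = 685
Group 3: 1140 * 0.941 = 1073
Group 4: 1170 * 0.944 = 1104
Group 5: 1360 * 0.927 + 1610 * 0.62 = 1261 + 998 = 2259
Net migration: Group 2 − 177 → 508
Population now: 0–9=932, 10–19=508, 20–29=1073, 30–39=1104, 40+=2259
After projecting period 2:
Births: 1073 * 0.536 = 575  |  1104 * 0.224 = 247 → total 822
Group 2: 932 * 0.965 = 899
Group 3: 508 * 0.941 = 478
Group 4: 1073 * 0.944 = 1013
Group 5: 1104 * 0.927 + 2259 * 0.62 = 1023 + 1401 = 2424
Net migration: Group 2 − 177 → 722
Population now: 0–9=822, 10–19=722, 20–29=478, 30–39=1013, 40+=2424
After projecting period 3:
Births: 478 * 0.536 = 256  |  1013 * 0.224 = 227 → total 483
Group 2: 822 * 0.965 = 793
Group 3: 722 * 0.941 = 679
Group 4: 478 * 0.944 = 451
Group 5: 1013 * 0.927 + 2424 * 0.62 = 939 + 1503 = 2442
Net migration: Group 2 − 177 → 616
Population now: 0–9=483, 10–19=616, 20–29=679, 30–39=451, 40+=2442
After projecting period 4:
Births: 679 * 0.536 = 364  |  451 * 0.224 = 101 → total 465
Group 2: 483 * 0.965 = 466
Group 3: 616 * 0.941 = 580
Group 4: 679 * 0.944 = 641
Group 5: 451 * 0.927 + 2442 * 0.62 = 418 + 1514 = 1932
Net migration: Group 2 − 177 → 289
Population now: 0–9=465, 10–19=289, 20–29=580, 30–39=641, 40+=1932

465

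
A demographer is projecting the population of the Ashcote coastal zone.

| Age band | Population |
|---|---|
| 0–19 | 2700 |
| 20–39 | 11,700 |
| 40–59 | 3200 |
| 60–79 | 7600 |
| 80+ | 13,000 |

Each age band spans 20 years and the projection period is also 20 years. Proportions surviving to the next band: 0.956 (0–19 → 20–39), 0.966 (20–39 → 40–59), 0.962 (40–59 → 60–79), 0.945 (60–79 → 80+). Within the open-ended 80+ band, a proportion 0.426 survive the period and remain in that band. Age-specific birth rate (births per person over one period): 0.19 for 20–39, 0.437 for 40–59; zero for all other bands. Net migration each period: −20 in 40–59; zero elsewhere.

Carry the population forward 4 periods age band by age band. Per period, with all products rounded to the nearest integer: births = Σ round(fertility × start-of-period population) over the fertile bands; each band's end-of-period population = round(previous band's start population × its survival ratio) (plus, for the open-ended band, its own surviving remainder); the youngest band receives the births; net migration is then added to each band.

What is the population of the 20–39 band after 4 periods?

1662

[period 1]
Births: 11700 × 0.19 = 2223  |  3200 × 0.437 = 1398 → total 3621
20–39: 2700 × 0.956 = 2581
40–59: 11700 × 0.966 = 11302
60–79: 3200 × 0.962 = 3078
80+: 7600 × 0.945 + 13000 × 0.426 = 7182 + 5538 = 12720
Net migration: 40–59 − 20 → 11282
Giving 3621 / 2581 / 11282 / 3078 / 12720.
[period 2]
Births: 2581 × 0.19 = 490  |  11282 × 0.437 = 4930 → total 5420
20–39: 3621 × 0.956 = 3462
40–59: 2581 × 0.966 = 2493
60–79: 11282 × 0.962 = 10853
80+: 3078 × 0.945 + 12720 × 0.426 = 2909 + 5419 = 8328
Net migration: 40–59 − 20 → 2473
Giving 5420 / 3462 / 2473 / 10853 / 8328.
[period 3]
Births: 3462 × 0.19 = 658  |  2473 × 0.437 = 1081 → total 1739
20–39: 5420 × 0.956 = 5182
40–59: 3462 × 0.966 = 3344
60–79: 2473 × 0.962 = 2379
80+: 10853 × 0.945 + 8328 × 0.426 = 10256 + 3548 = 13804
Net migration: 40–59 − 20 → 3324
Giving 1739 / 5182 / 3324 / 2379 / 13804.
[period 4]
Births: 5182 × 0.19 = 985  |  3324 × 0.437 = 1453 → total 2438
20–39: 1739 × 0.956 = 1662
40–59: 5182 × 0.966 = 5006
60–79: 3324 × 0.962 = 3198
80+: 2379 × 0.945 + 13804 × 0.426 = 2248 + 5881 = 8129
Net migration: 40–59 − 20 → 4986
Giving 2438 / 1662 / 4986 / 3198 / 8129.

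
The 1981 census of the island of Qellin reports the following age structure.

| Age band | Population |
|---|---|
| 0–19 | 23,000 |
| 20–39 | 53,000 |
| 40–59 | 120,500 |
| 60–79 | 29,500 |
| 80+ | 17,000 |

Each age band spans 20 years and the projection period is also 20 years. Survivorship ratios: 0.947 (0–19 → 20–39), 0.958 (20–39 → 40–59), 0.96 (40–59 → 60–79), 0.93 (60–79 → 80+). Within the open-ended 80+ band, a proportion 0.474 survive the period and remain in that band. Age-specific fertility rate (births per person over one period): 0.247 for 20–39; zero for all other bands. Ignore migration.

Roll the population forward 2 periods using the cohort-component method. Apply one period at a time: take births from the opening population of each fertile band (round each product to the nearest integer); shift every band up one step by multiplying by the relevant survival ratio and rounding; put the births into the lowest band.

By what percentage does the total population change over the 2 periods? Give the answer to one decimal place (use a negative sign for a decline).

-12.8

Call the groups 1 to 5, youngest first.
After projecting period 1:
Births: 53000 × 0.247 = 13091
Group 2: 23000 × 0.947 = 21781
Group 3: 53000 × 0.958 = 50774
Group 4: 120500 × 0.96 = 115680
Group 5: 29500 × 0.93 + 17000 × 0.474 = 27435 + 8058 = 35493
Population now: 0–19=13091, 20–39=21781, 40–59=50774, 60–79=115680, 80+=35493
After projecting period 2:
Births: 21781 × 0.247 = 5380
Group 2: 13091 × 0.947 = 12397
Group 3: 21781 × 0.958 = 20866
Group 4: 50774 × 0.96 = 48743
Group 5: 115680 × 0.93 + 35493 × 0.474 = 107582 + 16824 = 124406
Population now: 0–19=5380, 20–39=12397, 40–59=20866, 60–79=48743, 80+=124406
Total: 243000 → 211792; change = -31208; percentage change = -12.8%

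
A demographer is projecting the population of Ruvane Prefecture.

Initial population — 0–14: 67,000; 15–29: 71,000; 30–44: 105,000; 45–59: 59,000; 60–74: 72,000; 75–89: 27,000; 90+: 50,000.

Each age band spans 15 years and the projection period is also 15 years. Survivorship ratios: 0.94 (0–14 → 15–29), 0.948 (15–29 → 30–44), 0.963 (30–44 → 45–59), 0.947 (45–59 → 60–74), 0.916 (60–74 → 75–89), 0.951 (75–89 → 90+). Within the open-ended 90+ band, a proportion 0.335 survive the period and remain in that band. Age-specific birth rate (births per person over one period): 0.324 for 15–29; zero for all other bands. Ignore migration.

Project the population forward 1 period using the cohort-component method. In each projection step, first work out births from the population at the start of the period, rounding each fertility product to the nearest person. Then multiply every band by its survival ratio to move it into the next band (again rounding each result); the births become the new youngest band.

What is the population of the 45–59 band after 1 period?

101115

After projecting period 1:
Births: 71000 × 0.324 = 23004
15–29: 67000 × 0.94 = 62980
30–44: 71000 × 0.948 = 67308
45–59: 105000 × 0.963 = 101115
60–74: 59000 × 0.947 = 55873
75–89: 72000 × 0.916 = 65952
90+: 27000 × 0.951 + 50000 × 0.335 = 25677 + 16750 = 42427
Giving 23004 / 62980 / 67308 / 101115 / 55873 / 65952 / 42427.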